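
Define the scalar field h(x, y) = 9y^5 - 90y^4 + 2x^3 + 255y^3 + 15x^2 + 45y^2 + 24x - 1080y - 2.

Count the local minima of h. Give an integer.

2

h separates as a function of x plus a function of y, so ∇h=0 decouples.
∂h/∂x = 6(x + 1)(x + 4) = 0 at x ∈ {-4, -1}; ∂h/∂y = 45(y - 4)(y - 3)(y - 2)(y + 1) = 0 at y ∈ {-1, 2, 3, 4}.
The Hessian is diagonal: diag(h_xx, h_yy). Second derivatives: h_xx(-4)=-18, h_xx(-1)=18; h_yy(-1)=-2700, h_yy(2)=270, h_yy(3)=-180, h_yy(4)=450.
Local minima occur where both diagonal entries positive: (-1, 2), (-1, 4). Count: 2.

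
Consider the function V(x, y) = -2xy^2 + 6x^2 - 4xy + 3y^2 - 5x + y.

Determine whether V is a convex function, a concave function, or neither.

neither

The term -2xy^2 is cubic, so the Hessian is not constant.
∂²V/∂y² = -4x + 6, which takes both signs as x varies (negative for sufficiently large x). A diagonal entry of the Hessian changing sign means the Hessian is neither positive- nor negative-semidefinite on all of R^2.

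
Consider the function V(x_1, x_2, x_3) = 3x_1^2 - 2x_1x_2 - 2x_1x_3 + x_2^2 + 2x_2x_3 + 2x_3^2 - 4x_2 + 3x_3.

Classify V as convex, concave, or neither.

V is quadratic, so its Hessian is the constant matrix H = [[6, -2, -2], [-2, 2, 2], [-2, 2, 4]].
Leading principal minors: 6, 8, 16.
All positive ⇒ H ≻ 0 ⇒ convex.

convex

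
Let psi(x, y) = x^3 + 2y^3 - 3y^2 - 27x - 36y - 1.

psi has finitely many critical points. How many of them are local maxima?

psi separates as a function of x plus a function of y, so ∇psi=0 decouples.
∂psi/∂x = 3(x - 3)(x + 3) = 0 at x ∈ {-3, 3}; ∂psi/∂y = 6(y - 3)(y + 2) = 0 at y ∈ {-2, 3}.
The Hessian is diagonal: diag(psi_xx, psi_yy). Second derivatives: psi_xx(-3)=-18, psi_xx(3)=18; psi_yy(-2)=-30, psi_yy(3)=30.
Local maxima occur where both diagonal entries negative: (-3, -2). Count: 1.

1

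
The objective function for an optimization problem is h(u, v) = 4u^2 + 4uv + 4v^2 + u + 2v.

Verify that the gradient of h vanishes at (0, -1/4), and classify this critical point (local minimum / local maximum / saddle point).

∇h = (8u + 4v + 1, 4u + 8v + 2); substituting (0, -1/4) gives ∇h = (0, 0), so (0, -1/4) is indeed a critical point.
The Hessian of h is constant: H = [[8, 4], [4, 8]].
det(H) = 8·8 − 4² = 48.
det(H) > 0 and tr(H) = 16 > 0, so H is positive definite and the point is a local minimum.

local minimum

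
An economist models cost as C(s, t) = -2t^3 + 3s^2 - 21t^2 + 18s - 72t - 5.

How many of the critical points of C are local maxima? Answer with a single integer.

0

C separates as a function of s plus a function of t, so ∇C=0 decouples.
∂C/∂s = 6(s + 3) = 0 at s ∈ {-3}; ∂C/∂t = -6(t + 3)(t + 4) = 0 at t ∈ {-4, -3}.
The Hessian is diagonal: diag(C_ss, C_tt). Second derivatives: C_ss(-3)=6; C_tt(-4)=6, C_tt(-3)=-6.
Local maxima occur where both diagonal entries negative: none. Count: 0.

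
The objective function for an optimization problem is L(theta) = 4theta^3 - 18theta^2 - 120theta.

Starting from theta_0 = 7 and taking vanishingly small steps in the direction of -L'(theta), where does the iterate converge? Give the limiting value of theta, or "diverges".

5

L'(theta) = 12(theta - 5)(theta + 2), so L'(7) = 216.
Gradient descent moves in the -L' direction, i.e. theta is decreasing.
The nearest critical point in that direction is theta = 5, where L'' = 84 > 0 (a local minimum). The iterate converges there.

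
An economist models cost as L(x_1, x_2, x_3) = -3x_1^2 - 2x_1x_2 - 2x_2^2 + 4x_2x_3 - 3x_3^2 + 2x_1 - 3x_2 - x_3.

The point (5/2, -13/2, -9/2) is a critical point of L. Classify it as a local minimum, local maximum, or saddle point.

local maximum

The Hessian is constant: H = [[-6, -2, 0], [-2, -4, 4], [0, 4, -6]].
Leading principal minors: Δ₁ = -6, Δ₂ = 20, Δ₃ = -24.
The minors alternate sign starting negative (−, +, −), so H is negative definite: a local maximum.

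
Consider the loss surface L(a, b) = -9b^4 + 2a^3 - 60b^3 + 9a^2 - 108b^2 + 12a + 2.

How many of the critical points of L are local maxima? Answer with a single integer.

2

L separates as a function of a plus a function of b, so ∇L=0 decouples.
∂L/∂a = 6(a + 1)(a + 2) = 0 at a ∈ {-2, -1}; ∂L/∂b = -36b(b + 2)(b + 3) = 0 at b ∈ {-3, -2, 0}.
The Hessian is diagonal: diag(L_aa, L_bb). Second derivatives: L_aa(-2)=-6, L_aa(-1)=6; L_bb(-3)=-108, L_bb(-2)=72, L_bb(0)=-216.
Local maxima occur where both diagonal entries negative: (-2, -3), (-2, 0). Count: 2.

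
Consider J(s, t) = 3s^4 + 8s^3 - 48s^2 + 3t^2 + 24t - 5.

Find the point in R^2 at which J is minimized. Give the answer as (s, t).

J(s,t) separates as P(s) + Q(t) − 5, so its minimum is min P + min Q − 5.
P'(s) = 12s(s - 2)(s + 4) vanishes at s ∈ {-4, 0, 2}; Q'(t) = 6(t + 4) vanishes at t ∈ {-4}.
Local minima of P (where P''>0): P(-4)=-512, P(2)=-80. Local minima of Q: Q(-4)=-48.
So the global minimum of J is P(-4) + Q(-4) − 5 = -512 − 48 − 5 = -565, attained at (-4, -4).

(-4, -4)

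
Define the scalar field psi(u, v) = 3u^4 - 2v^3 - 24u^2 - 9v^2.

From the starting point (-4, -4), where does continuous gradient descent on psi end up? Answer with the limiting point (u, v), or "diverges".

psi is separable, so gradient descent decouples: u follows -∂psi/∂u, v follows -∂psi/∂v.
∂psi/∂u = 12u(u - 2)(u + 2); at u=-4 this is -576, so u increases.
∂psi/∂v = -6v(v + 3); at v=-4 this is -24, so v increases.
u converges to its nearest critical value -2 (a local min of the u-part); v converges to -3. The iterate converges to (-2, -3).

(-2, -3)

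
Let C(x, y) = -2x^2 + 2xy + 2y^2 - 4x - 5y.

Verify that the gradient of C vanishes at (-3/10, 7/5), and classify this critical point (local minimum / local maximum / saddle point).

saddle point

∇C = (-4x + 2y - 4, 2x + 4y - 5); substituting (-3/10, 7/5) gives ∇C = (0, 0), so (-3/10, 7/5) is indeed a critical point.
The Hessian of C is constant: H = [[-4, 2], [2, 4]].
det(H) = (-4)·4 − 2² = -20.
Since det(H) < 0, H is indefinite and the critical point is a saddle point.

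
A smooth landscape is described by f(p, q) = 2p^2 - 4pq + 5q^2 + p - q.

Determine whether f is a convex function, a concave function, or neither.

convex

f is quadratic, so its Hessian is the constant matrix H = [[4, -4], [-4, 10]].
det(H) = 24, tr(H) = 14.
det(H) > 0 and tr(H) > 0, so H is positive definite everywhere: convex.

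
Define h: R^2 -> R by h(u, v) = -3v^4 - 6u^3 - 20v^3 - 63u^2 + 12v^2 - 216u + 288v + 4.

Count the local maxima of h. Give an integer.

h separates as a function of u plus a function of v, so ∇h=0 decouples.
∂h/∂u = -18(u + 3)(u + 4) = 0 at u ∈ {-4, -3}; ∂h/∂v = -12(v - 2)(v + 3)(v + 4) = 0 at v ∈ {-4, -3, 2}.
The Hessian is diagonal: diag(h_uu, h_vv). Second derivatives: h_uu(-4)=18, h_uu(-3)=-18; h_vv(-4)=-72, h_vv(-3)=60, h_vv(2)=-360.
Local maxima occur where both diagonal entries negative: (-3, -4), (-3, 2). Count: 2.

2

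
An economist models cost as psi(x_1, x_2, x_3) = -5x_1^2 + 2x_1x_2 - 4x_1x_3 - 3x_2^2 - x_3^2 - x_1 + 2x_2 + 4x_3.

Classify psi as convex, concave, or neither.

concave

psi is quadratic, so its Hessian is the constant matrix H = [[-10, 2, -4], [2, -6, 0], [-4, 0, -2]].
Leading principal minors: -10, 56, -16.
Signs alternate −, +, − ⇒ H ≺ 0 ⇒ concave.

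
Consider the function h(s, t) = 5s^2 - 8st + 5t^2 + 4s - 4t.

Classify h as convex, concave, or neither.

h is quadratic, so its Hessian is the constant matrix H = [[10, -8], [-8, 10]].
det(H) = 36, tr(H) = 20.
det(H) > 0 and tr(H) > 0, so H is positive definite everywhere: convex.

convex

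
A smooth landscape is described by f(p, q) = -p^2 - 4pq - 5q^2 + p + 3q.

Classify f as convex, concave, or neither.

concave

f is quadratic, so its Hessian is the constant matrix H = [[-2, -4], [-4, -10]].
det(H) = 4, tr(H) = -12.
det(H) > 0 and tr(H) < 0, so H is negative definite everywhere: concave.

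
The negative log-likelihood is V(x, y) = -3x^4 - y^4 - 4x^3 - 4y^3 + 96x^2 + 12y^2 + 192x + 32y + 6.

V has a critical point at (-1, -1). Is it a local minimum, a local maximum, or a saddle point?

local minimum

The mixed partial ∂²V/∂x∂y is 0, so the Hessian at any point is diag(V_xx, V_yy) = diag(12(-3x^2 - 2x + 16), 12(-y^2 - 2y + 2)).
At (-1, -1): H = diag(180, 36).
Both eigenvalues are positive, so H is positive definite: a local minimum.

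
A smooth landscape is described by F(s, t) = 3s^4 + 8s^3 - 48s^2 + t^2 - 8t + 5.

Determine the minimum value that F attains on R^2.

F(s,t) separates as P(s) + Q(t) + 5, so its minimum is min P + min Q + 5.
P'(s) = 12s(s - 2)(s + 4) vanishes at s ∈ {-4, 0, 2}; Q'(t) = 2(t - 4) vanishes at t ∈ {4}.
Local minima of P (where P''>0): P(-4)=-512, P(2)=-80. Local minima of Q: Q(4)=-16.
So the global minimum of F is P(-4) + Q(4) + 5 = -512 − 16 + 5 = -523, attained at (-4, 4).

-523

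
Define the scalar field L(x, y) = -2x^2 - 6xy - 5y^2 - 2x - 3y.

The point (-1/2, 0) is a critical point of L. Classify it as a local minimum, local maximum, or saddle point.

The Hessian of L is constant: H = [[-4, -6], [-6, -10]].
det(H) = (-4)·(-10) − (-6)² = 4.
det(H) > 0 and tr(H) = -14 < 0, so H is negative definite and the point is a local maximum.

local maximum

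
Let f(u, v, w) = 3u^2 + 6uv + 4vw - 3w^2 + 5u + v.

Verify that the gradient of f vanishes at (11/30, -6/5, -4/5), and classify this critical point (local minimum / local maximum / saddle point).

saddle point

∇f = (6u + 6v + 5, 6u + 4w + 1, 4v - 6w); substituting (11/30, -6/5, -4/5) gives ∇f = (0, 0, 0), so (11/30, -6/5, -4/5) is indeed a critical point.
The Hessian is constant: H = [[6, 6, 0], [6, 0, 4], [0, 4, -6]].
Leading principal minors: Δ₁ = 6, Δ₂ = -36, Δ₃ = 120.
The minors fit neither the all-positive nor the alternating-sign pattern, so H is indefinite: a saddle point.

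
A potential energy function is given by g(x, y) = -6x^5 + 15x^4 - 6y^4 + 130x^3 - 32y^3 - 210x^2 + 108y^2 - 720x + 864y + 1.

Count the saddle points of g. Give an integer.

6

g separates as a function of x plus a function of y, so ∇g=0 decouples.
∂g/∂x = -30(x - 4)(x - 2)(x + 1)(x + 3) = 0 at x ∈ {-3, -1, 2, 4}; ∂g/∂y = -24(y - 3)(y + 3)(y + 4) = 0 at y ∈ {-4, -3, 3}.
The Hessian is diagonal: diag(g_xx, g_yy). Second derivatives: g_xx(-3)=2100, g_xx(-1)=-900, g_xx(2)=900, g_xx(4)=-2100; g_yy(-4)=-168, g_yy(-3)=144, g_yy(3)=-1008.
Saddle points occur where the two diagonal entries have opposite signs: (-3, -4), (-3, 3), (-1, -3), (2, -4), (2, 3), (4, -3). Count: 6.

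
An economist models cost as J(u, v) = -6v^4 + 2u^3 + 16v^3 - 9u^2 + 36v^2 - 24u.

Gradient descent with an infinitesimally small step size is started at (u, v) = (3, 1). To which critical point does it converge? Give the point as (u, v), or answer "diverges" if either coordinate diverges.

(4, 0)

J is separable, so gradient descent decouples: u follows -∂J/∂u, v follows -∂J/∂v.
∂J/∂u = 6(u - 4)(u + 1); at u=3 this is -24, so u increases.
∂J/∂v = -24v(v - 3)(v + 1); at v=1 this is 96, so v decreases.
u converges to its nearest critical value 4 (a local min of the u-part); v converges to 0. The iterate converges to (4, 0).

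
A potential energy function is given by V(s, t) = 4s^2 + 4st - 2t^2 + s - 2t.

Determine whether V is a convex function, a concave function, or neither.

V is quadratic, so its Hessian is the constant matrix H = [[8, 4], [4, -4]].
det(H) = -48, tr(H) = 4.
det(H) < 0, so H is indefinite: neither convex nor concave.

neither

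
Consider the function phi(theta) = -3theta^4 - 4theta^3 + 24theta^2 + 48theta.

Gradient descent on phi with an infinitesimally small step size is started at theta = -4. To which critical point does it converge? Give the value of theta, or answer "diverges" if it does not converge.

diverges

phi'(theta) = -12(theta - 2)(theta + 1)(theta + 2), so phi'(-4) = 432.
Gradient descent moves in the -phi' direction, i.e. theta is decreasing.
There is no critical point below theta=-4, and phi' keeps the same sign, so the iterate runs off to −∞.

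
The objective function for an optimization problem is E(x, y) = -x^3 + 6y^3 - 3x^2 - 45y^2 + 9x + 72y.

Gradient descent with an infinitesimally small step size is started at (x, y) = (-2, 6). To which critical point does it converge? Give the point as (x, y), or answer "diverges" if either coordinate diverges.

(-3, 4)

E is separable, so gradient descent decouples: x follows -∂E/∂x, y follows -∂E/∂y.
∂E/∂x = -3(x - 1)(x + 3); at x=-2 this is 9, so x decreases.
∂E/∂y = 18(y - 4)(y - 1); at y=6 this is 180, so y decreases.
x converges to its nearest critical value -3 (a local min of the x-part); y converges to 4. The iterate converges to (-3, 4).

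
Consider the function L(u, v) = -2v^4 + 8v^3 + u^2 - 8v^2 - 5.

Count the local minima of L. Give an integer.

L separates as a function of u plus a function of v, so ∇L=0 decouples.
∂L/∂u = 2u = 0 at u ∈ {0}; ∂L/∂v = -8v(v - 2)(v - 1) = 0 at v ∈ {0, 1, 2}.
The Hessian is diagonal: diag(L_uu, L_vv). Second derivatives: L_uu(0)=2; L_vv(0)=-16, L_vv(1)=8, L_vv(2)=-16.
Local minima occur where both diagonal entries positive: (0, 1). Count: 1.

1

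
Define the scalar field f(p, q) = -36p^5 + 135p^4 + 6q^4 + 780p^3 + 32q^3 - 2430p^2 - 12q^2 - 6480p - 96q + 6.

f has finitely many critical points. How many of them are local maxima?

2

f separates as a function of p plus a function of q, so ∇f=0 decouples.
∂f/∂p = -180(p - 4)(p - 3)(p + 1)(p + 3) = 0 at p ∈ {-3, -1, 3, 4}; ∂f/∂q = 24(q - 1)(q + 1)(q + 4) = 0 at q ∈ {-4, -1, 1}.
The Hessian is diagonal: diag(f_pp, f_qq). Second derivatives: f_pp(-3)=15120, f_pp(-1)=-7200, f_pp(3)=4320, f_pp(4)=-6300; f_qq(-4)=360, f_qq(-1)=-144, f_qq(1)=240.
Local maxima occur where both diagonal entries negative: (-1, -1), (4, -1). Count: 2.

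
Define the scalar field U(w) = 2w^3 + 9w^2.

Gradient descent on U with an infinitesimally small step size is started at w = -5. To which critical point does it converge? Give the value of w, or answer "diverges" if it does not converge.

U'(w) = 6w(w + 3), so U'(-5) = 60.
Gradient descent moves in the -U' direction, i.e. w is decreasing.
There is no critical point below w=-5, and U' keeps the same sign, so the iterate runs off to −∞.

diverges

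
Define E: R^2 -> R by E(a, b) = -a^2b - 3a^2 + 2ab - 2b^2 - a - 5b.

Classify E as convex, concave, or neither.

The term -a^2b is cubic, so the Hessian is not constant.
∂²E/∂a² = -2b - 6, which takes both signs as b varies (negative for sufficiently large b). A diagonal entry of the Hessian changing sign means the Hessian is neither positive- nor negative-semidefinite on all of R^2.

neither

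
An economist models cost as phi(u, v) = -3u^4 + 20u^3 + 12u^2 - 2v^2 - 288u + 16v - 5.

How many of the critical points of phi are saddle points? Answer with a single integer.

phi separates as a function of u plus a function of v, so ∇phi=0 decouples.
∂phi/∂u = -12(u - 4)(u - 3)(u + 2) = 0 at u ∈ {-2, 3, 4}; ∂phi/∂v = -4(v - 4) = 0 at v ∈ {4}.
The Hessian is diagonal: diag(phi_uu, phi_vv). Second derivatives: phi_uu(-2)=-360, phi_uu(3)=60, phi_uu(4)=-72; phi_vv(4)=-4.
Saddle points occur where the two diagonal entries have opposite signs: (3, 4). Count: 1.

1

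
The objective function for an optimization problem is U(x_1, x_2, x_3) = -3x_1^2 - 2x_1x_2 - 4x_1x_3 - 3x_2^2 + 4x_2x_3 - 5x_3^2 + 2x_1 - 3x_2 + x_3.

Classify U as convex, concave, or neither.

concave

U is quadratic, so its Hessian is the constant matrix H = [[-6, -2, -4], [-2, -6, 4], [-4, 4, -10]].
Leading principal minors: -6, 32, -64.
Signs alternate −, +, − ⇒ H ≺ 0 ⇒ concave.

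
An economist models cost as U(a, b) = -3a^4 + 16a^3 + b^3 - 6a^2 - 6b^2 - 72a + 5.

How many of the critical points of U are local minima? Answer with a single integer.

1

U separates as a function of a plus a function of b, so ∇U=0 decouples.
∂U/∂a = -12(a - 3)(a - 2)(a + 1) = 0 at a ∈ {-1, 2, 3}; ∂U/∂b = 3b(b - 4) = 0 at b ∈ {0, 4}.
The Hessian is diagonal: diag(U_aa, U_bb). Second derivatives: U_aa(-1)=-144, U_aa(2)=36, U_aa(3)=-48; U_bb(0)=-12, U_bb(4)=12.
Local minima occur where both diagonal entries positive: (2, 4). Count: 1.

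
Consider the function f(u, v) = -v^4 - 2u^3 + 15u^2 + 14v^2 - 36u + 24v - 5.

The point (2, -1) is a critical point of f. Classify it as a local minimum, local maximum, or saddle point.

local minimum

The mixed partial ∂²f/∂u∂v is 0, so the Hessian at any point is diag(f_uu, f_vv) = diag(6(-2u + 5), 4(-3v^2 + 7)).
At (2, -1): H = diag(6, 16).
Both eigenvalues are positive, so H is positive definite: a local minimum.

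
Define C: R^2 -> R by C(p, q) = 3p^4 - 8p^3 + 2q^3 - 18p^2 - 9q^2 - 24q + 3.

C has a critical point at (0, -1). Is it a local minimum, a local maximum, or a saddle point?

local maximum

The mixed partial ∂²C/∂p∂q is 0, so the Hessian at any point is diag(C_pp, C_qq) = diag(12(3p^2 - 4p - 3), 6(2q - 3)).
At (0, -1): H = diag(-36, -30).
Both eigenvalues are negative, so H is negative definite: a local maximum.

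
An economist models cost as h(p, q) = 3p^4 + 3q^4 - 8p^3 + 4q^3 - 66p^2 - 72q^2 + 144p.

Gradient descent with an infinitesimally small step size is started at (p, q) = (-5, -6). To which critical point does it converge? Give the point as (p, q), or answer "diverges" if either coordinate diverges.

(-3, -4)

h is separable, so gradient descent decouples: p follows -∂h/∂p, q follows -∂h/∂q.
∂h/∂p = 12(p - 4)(p - 1)(p + 3); at p=-5 this is -1296, so p increases.
∂h/∂q = 12q(q - 3)(q + 4); at q=-6 this is -1296, so q increases.
p converges to its nearest critical value -3 (a local min of the p-part); q converges to -4. The iterate converges to (-3, -4).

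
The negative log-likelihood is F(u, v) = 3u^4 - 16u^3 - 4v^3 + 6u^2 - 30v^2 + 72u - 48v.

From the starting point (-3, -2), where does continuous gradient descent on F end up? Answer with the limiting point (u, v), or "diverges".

F is separable, so gradient descent decouples: u follows -∂F/∂u, v follows -∂F/∂v.
∂F/∂u = 12(u - 3)(u - 2)(u + 1); at u=-3 this is -720, so u increases.
∂F/∂v = -12(v + 1)(v + 4); at v=-2 this is 24, so v decreases.
u converges to its nearest critical value -1 (a local min of the u-part); v converges to -4. The iterate converges to (-1, -4).

(-1, -4)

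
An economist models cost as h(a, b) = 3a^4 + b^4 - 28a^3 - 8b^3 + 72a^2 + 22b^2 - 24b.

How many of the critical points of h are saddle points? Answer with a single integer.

h separates as a function of a plus a function of b, so ∇h=0 decouples.
∂h/∂a = 12a(a - 4)(a - 3) = 0 at a ∈ {0, 3, 4}; ∂h/∂b = 4(b - 3)(b - 2)(b - 1) = 0 at b ∈ {1, 2, 3}.
The Hessian is diagonal: diag(h_aa, h_bb). Second derivatives: h_aa(0)=144, h_aa(3)=-36, h_aa(4)=48; h_bb(1)=8, h_bb(2)=-4, h_bb(3)=8.
Saddle points occur where the two diagonal entries have opposite signs: (0, 2), (3, 1), (3, 3), (4, 2). Count: 4.

4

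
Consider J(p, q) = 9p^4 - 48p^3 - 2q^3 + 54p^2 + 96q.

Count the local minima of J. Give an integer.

2

J separates as a function of p plus a function of q, so ∇J=0 decouples.
∂J/∂p = 36p(p - 3)(p - 1) = 0 at p ∈ {0, 1, 3}; ∂J/∂q = -6(q - 4)(q + 4) = 0 at q ∈ {-4, 4}.
The Hessian is diagonal: diag(J_pp, J_qq). Second derivatives: J_pp(0)=108, J_pp(1)=-72, J_pp(3)=216; J_qq(-4)=48, J_qq(4)=-48.
Local minima occur where both diagonal entries positive: (0, -4), (3, -4). Count: 2.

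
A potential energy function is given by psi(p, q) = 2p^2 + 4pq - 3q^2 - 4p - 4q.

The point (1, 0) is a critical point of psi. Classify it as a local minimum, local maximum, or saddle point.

The Hessian of psi is constant: H = [[4, 4], [4, -6]].
det(H) = 4·(-6) − 4² = -40.
Since det(H) < 0, H is indefinite and the critical point is a saddle point.

saddle point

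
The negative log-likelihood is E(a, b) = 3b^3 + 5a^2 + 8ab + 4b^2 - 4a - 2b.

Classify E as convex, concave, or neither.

The term 3b^3 is cubic, so the Hessian is not constant.
∂²E/∂b² = 18b + 8, which takes both signs as b varies (negative for sufficiently negative b). A diagonal entry of the Hessian changing sign means the Hessian is neither positive- nor negative-semidefinite on all of R^2.

neither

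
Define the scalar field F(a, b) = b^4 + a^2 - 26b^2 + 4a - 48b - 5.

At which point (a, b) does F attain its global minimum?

F(a,b) separates as P(a) + Q(b) − 5, so its minimum is min P + min Q − 5.
P'(a) = 2a + 4 vanishes at a ∈ {-2}; Q'(b) = 4(b - 4)(b + 1)(b + 3) vanishes at b ∈ {-3, -1, 4}.
Local minima of P (where P''>0): P(-2)=-4. Local minima of Q: Q(-3)=-9, Q(4)=-352.
So the global minimum of F is P(-2) + Q(4) − 5 = -4 − 352 − 5 = -361, attained at (-2, 4).

(-2, 4)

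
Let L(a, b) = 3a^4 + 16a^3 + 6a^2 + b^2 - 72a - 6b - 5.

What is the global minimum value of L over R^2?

-61

L(a,b) separates as P(a) + Q(b) − 5, so its minimum is min P + min Q − 5.
P'(a) = 12(a - 1)(a + 2)(a + 3) vanishes at a ∈ {-3, -2, 1}; Q'(b) = 2b - 6 vanishes at b ∈ {3}.
Local minima of P (where P''>0): P(-3)=81, P(1)=-47. Local minima of Q: Q(3)=-9.
So the global minimum of L is P(1) + Q(3) − 5 = -47 − 9 − 5 = -61, attained at (1, 3).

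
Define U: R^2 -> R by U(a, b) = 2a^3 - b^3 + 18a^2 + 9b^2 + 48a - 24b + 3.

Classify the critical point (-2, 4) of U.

saddle point

The mixed partial ∂²U/∂a∂b is 0, so the Hessian at any point is diag(U_aa, U_bb) = diag(12(a + 3), 6(-b + 3)).
At (-2, 4): H = diag(12, -6).
The eigenvalues have opposite signs, so H is indefinite: a saddle point.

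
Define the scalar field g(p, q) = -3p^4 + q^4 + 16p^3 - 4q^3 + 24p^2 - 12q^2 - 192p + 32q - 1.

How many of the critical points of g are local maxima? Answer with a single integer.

2

g separates as a function of p plus a function of q, so ∇g=0 decouples.
∂g/∂p = -12(p - 4)(p - 2)(p + 2) = 0 at p ∈ {-2, 2, 4}; ∂g/∂q = 4(q - 4)(q - 1)(q + 2) = 0 at q ∈ {-2, 1, 4}.
The Hessian is diagonal: diag(g_pp, g_qq). Second derivatives: g_pp(-2)=-288, g_pp(2)=96, g_pp(4)=-144; g_qq(-2)=72, g_qq(1)=-36, g_qq(4)=72.
Local maxima occur where both diagonal entries negative: (-2, 1), (4, 1). Count: 2.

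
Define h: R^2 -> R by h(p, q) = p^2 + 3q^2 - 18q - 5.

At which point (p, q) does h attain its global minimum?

h(p,q) separates as A(p) + B(q) − 5, so its minimum is min A + min B − 5.
A'(p) = 2p vanishes at p ∈ {0}; B'(q) = 6q - 18 vanishes at q ∈ {3}.
Local minima of A (where A''>0): A(0)=0. Local minima of B: B(3)=-27.
So the global minimum of h is A(0) + B(3) − 5 = 0 − 27 − 5 = -32, attained at (0, 3).

(0, 3)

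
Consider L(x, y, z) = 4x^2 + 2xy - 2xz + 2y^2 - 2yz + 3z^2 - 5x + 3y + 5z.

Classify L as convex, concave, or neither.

L is quadratic, so its Hessian is the constant matrix H = [[8, 2, -2], [2, 4, -2], [-2, -2, 6]].
Leading principal minors: 8, 28, 136.
All positive ⇒ H ≻ 0 ⇒ convex.

convex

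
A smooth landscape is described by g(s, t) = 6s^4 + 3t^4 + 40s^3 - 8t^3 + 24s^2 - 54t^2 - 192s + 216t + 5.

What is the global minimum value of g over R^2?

-792

g(s,t) separates as P(s) + Q(t) + 5, so its minimum is min P + min Q + 5.
P'(s) = 24(s - 1)(s + 2)(s + 4) vanishes at s ∈ {-4, -2, 1}; Q'(t) = 12(t - 3)(t - 2)(t + 3) vanishes at t ∈ {-3, 2, 3}.
Local minima of P (where P''>0): P(-4)=128, P(1)=-122. Local minima of Q: Q(-3)=-675, Q(3)=189.
So the global minimum of g is P(1) + Q(-3) + 5 = -122 − 675 + 5 = -792, attained at (1, -3).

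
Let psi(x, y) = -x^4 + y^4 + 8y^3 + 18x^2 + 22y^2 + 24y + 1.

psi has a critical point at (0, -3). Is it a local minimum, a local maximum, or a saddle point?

local minimum

The mixed partial ∂²psi/∂x∂y is 0, so the Hessian at any point is diag(psi_xx, psi_yy) = diag(12(-x^2 + 3), 4(3y^2 + 12y + 11)).
At (0, -3): H = diag(36, 8).
Both eigenvalues are positive, so H is positive definite: a local minimum.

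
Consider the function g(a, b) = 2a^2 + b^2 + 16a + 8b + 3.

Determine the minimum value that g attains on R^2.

g(a,b) separates as P(a) + Q(b) + 3, so its minimum is min P + min Q + 3.
P'(a) = 4a + 16 vanishes at a ∈ {-4}; Q'(b) = 2b + 8 vanishes at b ∈ {-4}.
Local minima of P (where P''>0): P(-4)=-32. Local minima of Q: Q(-4)=-16.
So the global minimum of g is P(-4) + Q(-4) + 3 = -32 − 16 + 3 = -45, attained at (-4, -4).

-45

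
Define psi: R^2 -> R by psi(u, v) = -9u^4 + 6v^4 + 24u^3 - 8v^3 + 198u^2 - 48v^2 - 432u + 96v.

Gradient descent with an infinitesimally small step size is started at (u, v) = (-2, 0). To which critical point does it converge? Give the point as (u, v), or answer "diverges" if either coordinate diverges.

(1, -2)

psi is separable, so gradient descent decouples: u follows -∂psi/∂u, v follows -∂psi/∂v.
∂psi/∂u = -36(u - 4)(u - 1)(u + 3); at u=-2 this is -648, so u increases.
∂psi/∂v = 24(v - 2)(v - 1)(v + 2); at v=0 this is 96, so v decreases.
u converges to its nearest critical value 1 (a local min of the u-part); v converges to -2. The iterate converges to (1, -2).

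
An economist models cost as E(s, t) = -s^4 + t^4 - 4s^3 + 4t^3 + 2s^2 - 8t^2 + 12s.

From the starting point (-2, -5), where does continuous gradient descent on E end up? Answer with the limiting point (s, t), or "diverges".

E is separable, so gradient descent decouples: s follows -∂E/∂s, t follows -∂E/∂t.
∂E/∂s = -4(s - 1)(s + 1)(s + 3); at s=-2 this is -12, so s increases.
∂E/∂t = 4t(t - 1)(t + 4); at t=-5 this is -120, so t increases.
s converges to its nearest critical value -1 (a local min of the s-part); t converges to -4. The iterate converges to (-1, -4).

(-1, -4)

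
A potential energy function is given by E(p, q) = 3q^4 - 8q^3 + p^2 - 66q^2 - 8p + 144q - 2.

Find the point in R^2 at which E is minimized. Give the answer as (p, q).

(4, -3)

E(p,q) separates as A(p) + B(q) − 2, so its minimum is min A + min B − 2.
A'(p) = 2p - 8 vanishes at p ∈ {4}; B'(q) = 12(q - 4)(q - 1)(q + 3) vanishes at q ∈ {-3, 1, 4}.
Local minima of A (where A''>0): A(4)=-16. Local minima of B: B(-3)=-567, B(4)=-224.
So the global minimum of E is A(4) + B(-3) − 2 = -16 − 567 − 2 = -585, attained at (4, -3).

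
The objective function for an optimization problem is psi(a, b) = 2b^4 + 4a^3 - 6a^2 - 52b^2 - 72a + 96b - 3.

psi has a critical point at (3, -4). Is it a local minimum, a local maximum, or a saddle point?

The mixed partial ∂²psi/∂a∂b is 0, so the Hessian at any point is diag(psi_aa, psi_bb) = diag(12(2a - 1), 8(3b^2 - 13)).
At (3, -4): H = diag(60, 280).
Both eigenvalues are positive, so H is positive definite: a local minimum.

local minimum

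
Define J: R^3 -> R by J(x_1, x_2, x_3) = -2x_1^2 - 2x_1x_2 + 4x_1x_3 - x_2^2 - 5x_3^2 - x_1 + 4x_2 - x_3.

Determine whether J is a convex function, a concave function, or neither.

concave

J is quadratic, so its Hessian is the constant matrix H = [[-4, -2, 4], [-2, -2, 0], [4, 0, -10]].
Leading principal minors: -4, 4, -8.
Signs alternate −, +, − ⇒ H ≺ 0 ⇒ concave.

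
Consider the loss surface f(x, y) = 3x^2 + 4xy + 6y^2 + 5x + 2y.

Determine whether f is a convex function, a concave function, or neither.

f is quadratic, so its Hessian is the constant matrix H = [[6, 4], [4, 12]].
det(H) = 56, tr(H) = 18.
det(H) > 0 and tr(H) > 0, so H is positive definite everywhere: convex.

convex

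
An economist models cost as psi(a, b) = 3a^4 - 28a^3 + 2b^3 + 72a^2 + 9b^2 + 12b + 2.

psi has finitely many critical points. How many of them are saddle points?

3

psi separates as a function of a plus a function of b, so ∇psi=0 decouples.
∂psi/∂a = 12a(a - 4)(a - 3) = 0 at a ∈ {0, 3, 4}; ∂psi/∂b = 6(b + 1)(b + 2) = 0 at b ∈ {-2, -1}.
The Hessian is diagonal: diag(psi_aa, psi_bb). Second derivatives: psi_aa(0)=144, psi_aa(3)=-36, psi_aa(4)=48; psi_bb(-2)=-6, psi_bb(-1)=6.
Saddle points occur where the two diagonal entries have opposite signs: (0, -2), (3, -1), (4, -2). Count: 3.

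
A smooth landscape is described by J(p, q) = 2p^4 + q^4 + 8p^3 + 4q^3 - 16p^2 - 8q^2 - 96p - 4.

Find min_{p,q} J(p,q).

J(p,q) separates as A(p) + B(q) − 4, so its minimum is min A + min B − 4.
A'(p) = 8(p - 2)(p + 2)(p + 3) vanishes at p ∈ {-3, -2, 2}; B'(q) = 4q(q - 1)(q + 4) vanishes at q ∈ {-4, 0, 1}.
Local minima of A (where A''>0): A(-3)=90, A(2)=-160. Local minima of B: B(-4)=-128, B(1)=-3.
So the global minimum of J is A(2) + B(-4) − 4 = -160 − 128 − 4 = -292, attained at (2, -4).

-292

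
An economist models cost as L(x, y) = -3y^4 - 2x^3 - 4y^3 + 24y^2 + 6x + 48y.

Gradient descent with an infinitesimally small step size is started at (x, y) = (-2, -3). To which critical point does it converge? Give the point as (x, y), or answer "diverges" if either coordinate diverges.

L is separable, so gradient descent decouples: x follows -∂L/∂x, y follows -∂L/∂y.
∂L/∂x = -6(x - 1)(x + 1); at x=-2 this is -18, so x increases.
∂L/∂y = -12(y - 2)(y + 1)(y + 2); at y=-3 this is 120, so y decreases.
The y-coordinate has no critical point in that direction and runs off to infinity.

diverges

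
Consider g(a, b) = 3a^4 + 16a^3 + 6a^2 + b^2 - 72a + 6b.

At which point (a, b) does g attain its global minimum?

g(a,b) separates as P(a) + Q(b), so its minimum is min P + min Q.
P'(a) = 12(a - 1)(a + 2)(a + 3) vanishes at a ∈ {-3, -2, 1}; Q'(b) = 2b + 6 vanishes at b ∈ {-3}.
Local minima of P (where P''>0): P(-3)=81, P(1)=-47. Local minima of Q: Q(-3)=-9.
So the global minimum of g is P(1) + Q(-3) = -47 − 9 = -56, attained at (1, -3).

(1, -3)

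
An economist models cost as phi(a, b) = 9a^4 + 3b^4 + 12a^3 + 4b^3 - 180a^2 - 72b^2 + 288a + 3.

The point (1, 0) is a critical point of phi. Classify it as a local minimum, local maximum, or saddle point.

local maximum

The mixed partial ∂²phi/∂a∂b is 0, so the Hessian at any point is diag(phi_aa, phi_bb) = diag(36(3a^2 + 2a - 10), 12(3b^2 + 2b - 12)).
At (1, 0): H = diag(-180, -144).
Both eigenvalues are negative, so H is negative definite: a local maximum.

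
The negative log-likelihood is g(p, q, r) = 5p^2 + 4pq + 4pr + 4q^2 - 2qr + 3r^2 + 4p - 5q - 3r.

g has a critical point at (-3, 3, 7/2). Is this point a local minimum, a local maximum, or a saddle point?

local minimum

The Hessian is constant: H = [[10, 4, 4], [4, 8, -2], [4, -2, 6]].
Leading principal minors: Δ₁ = 10, Δ₂ = 64, Δ₃ = 152.
All leading minors are positive, so H is positive definite: a local minimum.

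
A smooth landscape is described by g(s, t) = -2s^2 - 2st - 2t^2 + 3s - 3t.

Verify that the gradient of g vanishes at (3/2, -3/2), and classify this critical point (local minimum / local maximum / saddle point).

∇g = (-4s - 2t + 3, -2s - 4t - 3); substituting (3/2, -3/2) gives ∇g = (0, 0), so (3/2, -3/2) is indeed a critical point.
The Hessian of g is constant: H = [[-4, -2], [-2, -4]].
det(H) = (-4)·(-4) − (-2)² = 12.
det(H) > 0 and tr(H) = -8 < 0, so H is negative definite and the point is a local maximum.

local maximum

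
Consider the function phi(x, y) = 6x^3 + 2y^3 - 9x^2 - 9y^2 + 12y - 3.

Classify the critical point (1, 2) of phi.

The mixed partial ∂²phi/∂x∂y is 0, so the Hessian at any point is diag(phi_xx, phi_yy) = diag(18(2x - 1), 6(2y - 3)).
At (1, 2): H = diag(18, 6).
Both eigenvalues are positive, so H is positive definite: a local minimum.

local minimum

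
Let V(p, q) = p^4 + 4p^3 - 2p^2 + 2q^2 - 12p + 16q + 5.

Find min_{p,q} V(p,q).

V(p,q) separates as A(p) + B(q) + 5, so its minimum is min A + min B + 5.
A'(p) = 4(p - 1)(p + 1)(p + 3) vanishes at p ∈ {-3, -1, 1}; B'(q) = 4q + 16 vanishes at q ∈ {-4}.
Local minima of A (where A''>0): A(-3)=-9, A(1)=-9. Local minima of B: B(-4)=-32.
So the global minimum of V is A(-3) + B(-4) + 5 = -9 − 32 + 5 = -36, attained at (-3, -4).

-36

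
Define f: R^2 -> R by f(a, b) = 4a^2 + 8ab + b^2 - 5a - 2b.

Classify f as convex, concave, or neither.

neither

f is quadratic, so its Hessian is the constant matrix H = [[8, 8], [8, 2]].
det(H) = -48, tr(H) = 10.
det(H) < 0, so H is indefinite: neither convex nor concave.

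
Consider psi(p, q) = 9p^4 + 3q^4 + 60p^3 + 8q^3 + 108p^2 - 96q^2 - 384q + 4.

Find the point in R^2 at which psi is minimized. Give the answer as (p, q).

psi(p,q) separates as A(p) + B(q) + 4, so its minimum is min A + min B + 4.
A'(p) = 36p(p + 2)(p + 3) vanishes at p ∈ {-3, -2, 0}; B'(q) = 12(q - 4)(q + 2)(q + 4) vanishes at q ∈ {-4, -2, 4}.
Local minima of A (where A''>0): A(-3)=81, A(0)=0. Local minima of B: B(-4)=256, B(4)=-1792.
So the global minimum of psi is A(0) + B(4) + 4 = 0 − 1792 + 4 = -1788, attained at (0, 4).

(0, 4)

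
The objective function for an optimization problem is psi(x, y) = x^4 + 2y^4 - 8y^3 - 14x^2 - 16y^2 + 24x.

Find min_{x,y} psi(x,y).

-373

psi(x,y) separates as P(x) + Q(y), so its minimum is min P + min Q.
P'(x) = 4(x - 2)(x - 1)(x + 3) vanishes at x ∈ {-3, 1, 2}; Q'(y) = 8y(y - 4)(y + 1) vanishes at y ∈ {-1, 0, 4}.
Local minima of P (where P''>0): P(-3)=-117, P(2)=8. Local minima of Q: Q(-1)=-6, Q(4)=-256.
So the global minimum of psi is P(-3) + Q(4) = -117 − 256 = -373, attained at (-3, 4).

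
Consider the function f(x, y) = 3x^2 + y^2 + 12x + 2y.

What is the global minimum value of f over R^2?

-13

f(x,y) separates as P(x) + Q(y), so its minimum is min P + min Q.
P'(x) = 6x + 12 vanishes at x ∈ {-2}; Q'(y) = 2y + 2 vanishes at y ∈ {-1}.
Local minima of P (where P''>0): P(-2)=-12. Local minima of Q: Q(-1)=-1.
So the global minimum of f is P(-2) + Q(-1) = -12 − 1 = -13, attained at (-2, -1).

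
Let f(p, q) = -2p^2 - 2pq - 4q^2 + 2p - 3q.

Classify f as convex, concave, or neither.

concave

f is quadratic, so its Hessian is the constant matrix H = [[-4, -2], [-2, -8]].
det(H) = 28, tr(H) = -12.
det(H) > 0 and tr(H) < 0, so H is negative definite everywhere: concave.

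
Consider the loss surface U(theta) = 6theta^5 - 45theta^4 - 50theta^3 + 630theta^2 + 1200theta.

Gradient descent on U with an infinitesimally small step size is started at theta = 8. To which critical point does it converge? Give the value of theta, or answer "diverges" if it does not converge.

U'(theta) = 30(theta - 5)(theta - 4)(theta + 1)(theta + 2), so U'(8) = 32400.
Gradient descent moves in the -U' direction, i.e. theta is decreasing.
The nearest critical point in that direction is theta = 5, where U'' = 1260 > 0 (a local minimum). The iterate converges there.

5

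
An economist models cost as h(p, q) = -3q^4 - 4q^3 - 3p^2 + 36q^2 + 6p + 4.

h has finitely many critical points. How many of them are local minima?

h separates as a function of p plus a function of q, so ∇h=0 decouples.
∂h/∂p = -6(p - 1) = 0 at p ∈ {1}; ∂h/∂q = -12q(q - 2)(q + 3) = 0 at q ∈ {-3, 0, 2}.
The Hessian is diagonal: diag(h_pp, h_qq). Second derivatives: h_pp(1)=-6; h_qq(-3)=-180, h_qq(0)=72, h_qq(2)=-120.
Local minima occur where both diagonal entries positive: none. Count: 0.

0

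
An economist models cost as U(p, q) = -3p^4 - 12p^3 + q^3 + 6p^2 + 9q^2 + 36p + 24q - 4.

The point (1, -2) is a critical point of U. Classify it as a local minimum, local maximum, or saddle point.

saddle point

The mixed partial ∂²U/∂p∂q is 0, so the Hessian at any point is diag(U_pp, U_qq) = diag(12(-3p^2 - 6p + 1), 6(q + 3)).
At (1, -2): H = diag(-96, 6).
The eigenvalues have opposite signs, so H is indefinite: a saddle point.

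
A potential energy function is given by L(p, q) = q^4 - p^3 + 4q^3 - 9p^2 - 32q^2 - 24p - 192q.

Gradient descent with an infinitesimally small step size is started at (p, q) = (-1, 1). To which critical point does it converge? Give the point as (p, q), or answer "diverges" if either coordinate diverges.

L is separable, so gradient descent decouples: p follows -∂L/∂p, q follows -∂L/∂q.
∂L/∂p = -3(p + 2)(p + 4); at p=-1 this is -9, so p increases.
∂L/∂q = 4(q - 4)(q + 3)(q + 4); at q=1 this is -240, so q increases.
The p-coordinate has no critical point in that direction and runs off to infinity.

diverges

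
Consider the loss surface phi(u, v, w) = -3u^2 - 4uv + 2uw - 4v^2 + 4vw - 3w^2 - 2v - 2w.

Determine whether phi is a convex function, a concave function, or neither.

concave

phi is quadratic, so its Hessian is the constant matrix H = [[-6, -4, 2], [-4, -8, 4], [2, 4, -6]].
Leading principal minors: -6, 32, -128.
Signs alternate −, +, − ⇒ H ≺ 0 ⇒ concave.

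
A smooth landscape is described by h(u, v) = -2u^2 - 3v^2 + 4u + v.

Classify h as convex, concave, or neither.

concave

h is quadratic, so its Hessian is the constant matrix H = [[-4, 0], [0, -6]].
det(H) = 24, tr(H) = -10.
det(H) > 0 and tr(H) < 0, so H is negative definite everywhere: concave.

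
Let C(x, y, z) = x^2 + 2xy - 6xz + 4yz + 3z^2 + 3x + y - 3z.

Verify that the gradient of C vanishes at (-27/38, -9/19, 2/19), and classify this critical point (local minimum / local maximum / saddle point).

∇C = (2x + 2y - 6z + 3, 2x + 4z + 1, -6x + 4y + 6z - 3); substituting (-27/38, -9/19, 2/19) gives ∇C = (0, 0, 0), so (-27/38, -9/19, 2/19) is indeed a critical point.
The Hessian is constant: H = [[2, 2, -6], [2, 0, 4], [-6, 4, 6]].
Leading principal minors: Δ₁ = 2, Δ₂ = -4, Δ₃ = -152.
The minors fit neither the all-positive nor the alternating-sign pattern, so H is indefinite: a saddle point.

saddle point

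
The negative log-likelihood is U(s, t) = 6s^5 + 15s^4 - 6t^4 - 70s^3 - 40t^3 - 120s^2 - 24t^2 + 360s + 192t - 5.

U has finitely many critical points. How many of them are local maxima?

4

U separates as a function of s plus a function of t, so ∇U=0 decouples.
∂U/∂s = 30(s - 2)(s - 1)(s + 2)(s + 3) = 0 at s ∈ {-3, -2, 1, 2}; ∂U/∂t = -24(t - 1)(t + 2)(t + 4) = 0 at t ∈ {-4, -2, 1}.
The Hessian is diagonal: diag(U_ss, U_tt). Second derivatives: U_ss(-3)=-600, U_ss(-2)=360, U_ss(1)=-360, U_ss(2)=600; U_tt(-4)=-240, U_tt(-2)=144, U_tt(1)=-360.
Local maxima occur where both diagonal entries negative: (-3, -4), (-3, 1), (1, -4), (1, 1). Count: 4.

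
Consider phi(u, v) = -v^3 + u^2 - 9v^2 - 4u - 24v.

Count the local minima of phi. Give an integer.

1

phi separates as a function of u plus a function of v, so ∇phi=0 decouples.
∂phi/∂u = 2(u - 2) = 0 at u ∈ {2}; ∂phi/∂v = -3(v + 2)(v + 4) = 0 at v ∈ {-4, -2}.
The Hessian is diagonal: diag(phi_uu, phi_vv). Second derivatives: phi_uu(2)=2; phi_vv(-4)=6, phi_vv(-2)=-6.
Local minima occur where both diagonal entries positive: (2, -4). Count: 1.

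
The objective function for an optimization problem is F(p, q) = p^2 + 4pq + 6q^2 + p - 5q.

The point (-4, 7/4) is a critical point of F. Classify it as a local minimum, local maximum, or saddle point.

local minimum

The Hessian of F is constant: H = [[2, 4], [4, 12]].
det(H) = 2·12 − 4² = 8.
det(H) > 0 and tr(H) = 14 > 0, so H is positive definite and the point is a local minimum.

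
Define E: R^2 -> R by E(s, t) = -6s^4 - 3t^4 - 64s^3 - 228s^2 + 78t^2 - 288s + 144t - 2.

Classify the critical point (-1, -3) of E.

The mixed partial ∂²E/∂s∂t is 0, so the Hessian at any point is diag(E_ss, E_tt) = diag(-24(3s^2 + 16s + 19), 12(-3t^2 + 13)).
At (-1, -3): H = diag(-144, -168).
Both eigenvalues are negative, so H is negative definite: a local maximum.

local maximum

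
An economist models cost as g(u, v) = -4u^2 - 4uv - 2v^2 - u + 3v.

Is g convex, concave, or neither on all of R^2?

g is quadratic, so its Hessian is the constant matrix H = [[-8, -4], [-4, -4]].
det(H) = 16, tr(H) = -12.
det(H) > 0 and tr(H) < 0, so H is negative definite everywhere: concave.

concave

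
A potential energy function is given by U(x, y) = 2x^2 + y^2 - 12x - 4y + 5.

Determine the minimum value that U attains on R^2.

U(x,y) separates as P(x) + Q(y) + 5, so its minimum is min P + min Q + 5.
P'(x) = 4x - 12 vanishes at x ∈ {3}; Q'(y) = 2y - 4 vanishes at y ∈ {2}.
Local minima of P (where P''>0): P(3)=-18. Local minima of Q: Q(2)=-4.
So the global minimum of U is P(3) + Q(2) + 5 = -18 − 4 + 5 = -17, attained at (3, 2).

-17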